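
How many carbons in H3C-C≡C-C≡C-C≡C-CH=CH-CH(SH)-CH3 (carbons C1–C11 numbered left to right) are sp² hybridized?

2

C1: sp3
C2: sp
C3: sp
C4: sp
C5: sp
C6: sp
C7: sp
C8: sp2 ✓
C9: sp2 ✓
C10: sp3
C11: sp3
C8, C9 → 2 sp2 carbons.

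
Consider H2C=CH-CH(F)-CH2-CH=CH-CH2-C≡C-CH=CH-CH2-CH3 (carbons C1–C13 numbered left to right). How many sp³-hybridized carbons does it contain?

C1: sp2
C2: sp2
C3: sp3 ✓
C4: sp3 ✓
C5: sp2
C6: sp2
C7: sp3 ✓
C8: sp
C9: sp
C10: sp2
C11: sp2
C12: sp3 ✓
C13: sp3 ✓
C3, C4, C7, C12, C13 → 5 sp3 carbons.

5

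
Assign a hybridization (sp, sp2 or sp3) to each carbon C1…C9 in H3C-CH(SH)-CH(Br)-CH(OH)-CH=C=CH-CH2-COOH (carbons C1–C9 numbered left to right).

C1 sp3, C2 sp3, C3 sp3, C4 sp3, C5 sp2, C6 sp, C7 sp2, C8 sp3, C9 sp2

C1 — 4 σ bonds. Steric number 4, so sp3.
C2 (4 σ bonds) has steric number 4: sp3.
C3 has 4 σ bonds: steric number 4 → sp3.
C4 has 4 σ bonds: steric number 4 → sp3.
C5 (3 σ bonds, plus one π bond) has steric number 3: sp2.
C6 — 2 σ bonds, plus two π bonds. Steric number 2, so sp.
C7: 3 σ bonds, plus one π bond; 3 regions of electron density → sp2.
C8: 4 σ bonds — 4 electron domains, sp3.
C9 (3 σ bonds, plus one π bond) has steric number 3: sp2.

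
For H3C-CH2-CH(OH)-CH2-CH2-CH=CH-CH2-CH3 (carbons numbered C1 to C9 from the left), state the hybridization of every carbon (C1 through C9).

C1: 4 σ bonds — 4 electron domains, sp3.
C2 (4 σ bonds) has steric number 4: sp3.
C3: 4 σ bonds; 4 regions of electron density → sp3.
C4: 4 σ bonds — 4 electron domains, sp3.
C5: 4 σ bonds — 4 electron domains, sp3.
C6: 3 σ bonds, plus one π bond — 3 electron domains, sp2.
C7: 3 σ bonds, plus one π bond — 3 electron domains, sp2.
C8 — 4 σ bonds. Steric number 4, so sp3.
C9 has 4 σ bonds: steric number 4 → sp3.

C1 sp3, C2 sp3, C3 sp3, C4 sp3, C5 sp3, C6 sp2, C7 sp2, C8 sp3, C9 sp3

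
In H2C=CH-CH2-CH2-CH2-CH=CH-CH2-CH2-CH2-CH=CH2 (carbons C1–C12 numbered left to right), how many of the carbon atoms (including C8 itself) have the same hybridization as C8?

6

C8 is sp3 (only σ bonds).
C1: sp2
C2: sp2
C3: sp3 ✓
C4: sp3 ✓
C5: sp3 ✓
C6: sp2
C7: sp2
C8: sp3 ✓
C9: sp3 ✓
C10: sp3 ✓
C11: sp2
C12: sp2
6 carbons are sp3.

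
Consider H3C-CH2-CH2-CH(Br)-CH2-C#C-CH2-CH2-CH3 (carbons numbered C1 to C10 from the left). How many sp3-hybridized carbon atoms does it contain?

C1: sp3 ✓
C2: sp3 ✓
C3: sp3 ✓
C4: sp3 ✓
C5: sp3 ✓
C6: sp
C7: sp
C8: sp3 ✓
C9: sp3 ✓
C10: sp3 ✓
C1, C2, C3, C4, C5, C8, C9, C10 → 8 sp3 carbons.

8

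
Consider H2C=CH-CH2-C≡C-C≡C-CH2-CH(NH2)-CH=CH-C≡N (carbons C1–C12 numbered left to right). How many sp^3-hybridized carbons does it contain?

C1: sp2
C2: sp2
C3: sp3 ✓
C4: sp
C5: sp
C6: sp
C7: sp
C8: sp3 ✓
C9: sp3 ✓
C10: sp2
C11: sp2
C12: sp
C3, C8, C9 → 3 sp3 carbons.

3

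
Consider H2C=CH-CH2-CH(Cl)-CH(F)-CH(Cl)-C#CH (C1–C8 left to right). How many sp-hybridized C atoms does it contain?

2

C1: sp2
C2: sp2
C3: sp3
C4: sp3
C5: sp3
C6: sp3
C7: sp ✓
C8: sp ✓
C7, C8 → 2 sp carbons.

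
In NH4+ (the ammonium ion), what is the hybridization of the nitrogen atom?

Four σ bonds, no lone pair → sp3, tetrahedral.

sp³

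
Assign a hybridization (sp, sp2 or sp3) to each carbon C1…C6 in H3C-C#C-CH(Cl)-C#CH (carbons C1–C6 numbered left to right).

C1: 4 σ bonds; 4 regions of electron density → sp3.
C2: 2 σ bonds, plus two π bonds; 2 regions of electron density → sp.
C3: 2 σ bonds, plus two π bonds; 2 regions of electron density → sp.
C4 — 4 σ bonds. Steric number 4, so sp3.
C5: 2 σ bonds, plus two π bonds — 2 electron domains, sp.
C6 carries 2 σ bonds, plus two π bonds, giving a steric number of 2, so it is sp.

C1 sp3, C2 sp, C3 sp, C4 sp3, C5 sp, C6 sp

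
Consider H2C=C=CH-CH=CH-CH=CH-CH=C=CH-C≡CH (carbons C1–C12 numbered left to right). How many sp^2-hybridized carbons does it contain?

8

C1: sp2 ✓
C2: sp
C3: sp2 ✓
C4: sp2 ✓
C5: sp2 ✓
C6: sp2 ✓
C7: sp2 ✓
C8: sp2 ✓
C9: sp
C10: sp2 ✓
C11: sp
C12: sp
C1, C3, C4, C5, C6, C7, C8, C10 → 8 sp2 carbons.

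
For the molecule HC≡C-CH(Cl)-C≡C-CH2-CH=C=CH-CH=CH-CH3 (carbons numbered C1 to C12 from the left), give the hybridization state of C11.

C11 carries 3 σ bonds, plus one π bond, giving a steric number of 3, so it is sp2.

sp^2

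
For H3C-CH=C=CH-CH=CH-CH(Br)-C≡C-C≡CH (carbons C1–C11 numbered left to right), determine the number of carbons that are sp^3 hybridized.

2

C1: sp3 ✓
C2: sp2
C3: sp
C4: sp2
C5: sp2
C6: sp2
C7: sp3 ✓
C8: sp
C9: sp
C10: sp
C11: sp
C1, C7 → 2 sp3 carbons.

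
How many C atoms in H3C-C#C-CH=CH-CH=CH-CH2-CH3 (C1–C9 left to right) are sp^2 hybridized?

4

C1: sp3
C2: sp
C3: sp
C4: sp2 ✓
C5: sp2 ✓
C6: sp2 ✓
C7: sp2 ✓
C8: sp3
C9: sp3
C4, C5, C6, C7 → 4 sp2 carbons.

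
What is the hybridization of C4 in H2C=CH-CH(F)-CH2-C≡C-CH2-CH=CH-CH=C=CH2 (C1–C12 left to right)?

sp^3

C4 has 4 σ bonds: steric number 4 → sp3.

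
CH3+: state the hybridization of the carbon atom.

Three σ bonds to H, empty p orbital → sp2, trigonal planar.

sp^2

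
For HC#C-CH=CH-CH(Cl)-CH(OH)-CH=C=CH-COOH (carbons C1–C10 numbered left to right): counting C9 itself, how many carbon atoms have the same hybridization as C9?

C9 is sp2 (one π bond).
C1: sp
C2: sp
C3: sp2 ✓
C4: sp2 ✓
C5: sp3
C6: sp3
C7: sp2 ✓
C8: sp
C9: sp2 ✓
C10: sp2 ✓
5 carbons are sp2.

5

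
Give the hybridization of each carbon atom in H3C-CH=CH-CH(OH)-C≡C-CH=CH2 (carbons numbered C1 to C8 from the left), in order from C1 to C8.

C1 sp3, C2 sp2, C3 sp2, C4 sp3, C5 sp, C6 sp, C7 sp2, C8 sp2

C1 carries 4 σ bonds, giving a steric number of 4, so it is sp3.
C2: 3 σ bonds, plus one π bond — 3 electron domains, sp2.
C3 has 3 σ bonds, plus one π bond: steric number 3 → sp2.
C4 is sp3: 4 σ bonds, 4 electron-density regions.
C5 is sp: 2 σ bonds, plus two π bonds, 2 electron-density regions.
C6 (2 σ bonds, plus two π bonds) has steric number 2: sp.
C7 (3 σ bonds, plus one π bond) has steric number 3: sp2.
C8 has 3 σ bonds, plus one π bond: steric number 3 → sp2.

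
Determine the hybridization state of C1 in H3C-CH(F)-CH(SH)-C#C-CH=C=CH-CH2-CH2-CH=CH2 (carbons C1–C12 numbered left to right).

C1 has 4 σ bonds: steric number 4 → sp3.

sp^3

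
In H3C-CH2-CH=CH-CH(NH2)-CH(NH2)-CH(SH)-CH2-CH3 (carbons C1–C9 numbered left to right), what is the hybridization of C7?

C7 — 4 σ bonds. Steric number 4, so sp3.

sp3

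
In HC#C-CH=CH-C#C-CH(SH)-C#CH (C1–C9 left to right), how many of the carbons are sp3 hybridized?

C1: sp
C2: sp
C3: sp2
C4: sp2
C5: sp
C6: sp
C7: sp3 ✓
C8: sp
C9: sp
C7 → 1 sp3 carbon.

1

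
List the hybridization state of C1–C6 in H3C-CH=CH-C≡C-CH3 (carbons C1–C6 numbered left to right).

C1: 4 σ bonds; 4 regions of electron density → sp3.
C2: 3 σ bonds, plus one π bond — 3 electron domains, sp2.
C3 (3 σ bonds, plus one π bond) has steric number 3: sp2.
C4 has 2 σ bonds, plus two π bonds: steric number 2 → sp.
C5 (2 σ bonds, plus two π bonds) has steric number 2: sp.
C6 is sp3: 4 σ bonds, 4 electron-density regions.

C1 sp3, C2 sp2, C3 sp2, C4 sp, C5 sp, C6 sp3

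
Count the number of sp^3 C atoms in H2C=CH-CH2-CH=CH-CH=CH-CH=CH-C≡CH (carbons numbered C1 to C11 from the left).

1

C1: sp2
C2: sp2
C3: sp3 ✓
C4: sp2
C5: sp2
C6: sp2
C7: sp2
C8: sp2
C9: sp2
C10: sp
C11: sp
C3 → 1 sp3 carbon.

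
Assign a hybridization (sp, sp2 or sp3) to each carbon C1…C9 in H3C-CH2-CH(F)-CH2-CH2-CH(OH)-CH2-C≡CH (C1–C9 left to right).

C1 carries 4 σ bonds, giving a steric number of 4, so it is sp3.
C2 is sp3: 4 σ bonds, 4 electron-density regions.
C3: 4 σ bonds — 4 electron domains, sp3.
C4 (4 σ bonds) has steric number 4: sp3.
C5 carries 4 σ bonds, giving a steric number of 4, so it is sp3.
C6 has 4 σ bonds: steric number 4 → sp3.
C7 (4 σ bonds) has steric number 4: sp3.
C8: 2 σ bonds, plus two π bonds — 2 electron domains, sp.
C9 carries 2 σ bonds, plus two π bonds, giving a steric number of 2, so it is sp.

C1 sp3, C2 sp3, C3 sp3, C4 sp3, C5 sp3, C6 sp3, C7 sp3, C8 sp, C9 sp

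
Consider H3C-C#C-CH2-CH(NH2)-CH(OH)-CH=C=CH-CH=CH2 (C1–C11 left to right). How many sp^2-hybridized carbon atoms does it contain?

C1: sp3
C2: sp
C3: sp
C4: sp3
C5: sp3
C6: sp3
C7: sp2 ✓
C8: sp
C9: sp2 ✓
C10: sp2 ✓
C11: sp2 ✓
C7, C9, C10, C11 → 4 sp2 carbons.

4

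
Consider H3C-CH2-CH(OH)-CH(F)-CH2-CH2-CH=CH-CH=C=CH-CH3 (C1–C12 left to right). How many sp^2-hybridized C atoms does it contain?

C1: sp3
C2: sp3
C3: sp3
C4: sp3
C5: sp3
C6: sp3
C7: sp2 ✓
C8: sp2 ✓
C9: sp2 ✓
C10: sp
C11: sp2 ✓
C12: sp3
C7, C8, C9, C11 → 4 sp2 carbons.

4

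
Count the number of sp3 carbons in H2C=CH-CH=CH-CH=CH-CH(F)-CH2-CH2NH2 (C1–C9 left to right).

3

C1: sp2
C2: sp2
C3: sp2
C4: sp2
C5: sp2
C6: sp2
C7: sp3 ✓
C8: sp3 ✓
C9: sp3 ✓
C7, C8, C9 → 3 sp3 carbons.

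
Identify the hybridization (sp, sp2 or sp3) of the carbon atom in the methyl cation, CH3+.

Three σ bonds to H, empty p orbital → sp2, trigonal planar.

sp²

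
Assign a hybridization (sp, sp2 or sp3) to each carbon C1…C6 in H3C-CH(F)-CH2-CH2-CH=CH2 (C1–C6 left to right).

C1 carries 4 σ bonds, giving a steric number of 4, so it is sp3.
C2 has 4 σ bonds: steric number 4 → sp3.
C3 (4 σ bonds) has steric number 4: sp3.
C4 (4 σ bonds) has steric number 4: sp3.
C5 (3 σ bonds, plus one π bond) has steric number 3: sp2.
C6 is sp2: 3 σ bonds, plus one π bond, 3 electron-density regions.

C1 sp3, C2 sp3, C3 sp3, C4 sp3, C5 sp2, C6 sp2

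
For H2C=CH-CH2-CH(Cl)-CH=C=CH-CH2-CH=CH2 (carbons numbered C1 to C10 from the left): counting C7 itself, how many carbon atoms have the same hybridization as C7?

6

C7 is sp2 (one π bond).
C1: sp2 ✓
C2: sp2 ✓
C3: sp3
C4: sp3
C5: sp2 ✓
C6: sp
C7: sp2 ✓
C8: sp3
C9: sp2 ✓
C10: sp2 ✓
6 carbons are sp2.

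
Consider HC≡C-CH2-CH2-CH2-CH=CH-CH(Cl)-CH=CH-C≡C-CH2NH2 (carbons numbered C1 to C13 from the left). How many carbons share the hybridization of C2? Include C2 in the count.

C2 is sp (two π bonds).
C1: sp ✓
C2: sp ✓
C3: sp3
C4: sp3
C5: sp3
C6: sp2
C7: sp2
C8: sp3
C9: sp2
C10: sp2
C11: sp ✓
C12: sp ✓
C13: sp3
4 carbons are sp.

4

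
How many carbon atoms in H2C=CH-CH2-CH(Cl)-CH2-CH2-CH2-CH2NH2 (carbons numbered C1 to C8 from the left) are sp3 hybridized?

C1: sp2
C2: sp2
C3: sp3 ✓
C4: sp3 ✓
C5: sp3 ✓
C6: sp3 ✓
C7: sp3 ✓
C8: sp3 ✓
C3, C4, C5, C6, C7, C8 → 6 sp3 carbons.

6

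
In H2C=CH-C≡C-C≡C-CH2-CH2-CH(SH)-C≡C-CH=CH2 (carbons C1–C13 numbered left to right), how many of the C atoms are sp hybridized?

6

C1: sp2
C2: sp2
C3: sp ✓
C4: sp ✓
C5: sp ✓
C6: sp ✓
C7: sp3
C8: sp3
C9: sp3
C10: sp ✓
C11: sp ✓
C12: sp2
C13: sp2
C3, C4, C5, C6, C10, C11 → 6 sp carbons.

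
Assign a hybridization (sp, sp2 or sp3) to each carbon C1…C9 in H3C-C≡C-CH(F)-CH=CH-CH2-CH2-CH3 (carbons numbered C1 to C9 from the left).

C1: 4 σ bonds — 4 electron domains, sp3.
C2 is sp: 2 σ bonds, plus two π bonds, 2 electron-density regions.
C3 (2 σ bonds, plus two π bonds) has steric number 2: sp.
C4 has 4 σ bonds: steric number 4 → sp3.
C5: 3 σ bonds, plus one π bond — 3 electron domains, sp2.
C6 is sp2: 3 σ bonds, plus one π bond, 3 electron-density regions.
C7: 4 σ bonds — 4 electron domains, sp3.
C8 has 4 σ bonds: steric number 4 → sp3.
C9 carries 4 σ bonds, giving a steric number of 4, so it is sp3.

C1 sp3, C2 sp, C3 sp, C4 sp3, C5 sp2, C6 sp2, C7 sp3, C8 sp3, C9 sp3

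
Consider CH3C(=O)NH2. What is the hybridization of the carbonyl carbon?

sp^2

The carbonyl carbon — 3 σ bonds, plus one π bond. Steric number 3, so sp2.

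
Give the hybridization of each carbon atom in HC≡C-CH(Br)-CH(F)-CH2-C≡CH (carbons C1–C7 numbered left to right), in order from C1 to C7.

C1 sp, C2 sp, C3 sp3, C4 sp3, C5 sp3, C6 sp, C7 sp

C1: 2 σ bonds, plus two π bonds; 2 regions of electron density → sp.
C2: 2 σ bonds, plus two π bonds; 2 regions of electron density → sp.
C3: 4 σ bonds; 4 regions of electron density → sp3.
C4 carries 4 σ bonds, giving a steric number of 4, so it is sp3.
C5 carries 4 σ bonds, giving a steric number of 4, so it is sp3.
C6 is sp: 2 σ bonds, plus two π bonds, 2 electron-density regions.
C7 has 2 σ bonds, plus two π bonds: steric number 2 → sp.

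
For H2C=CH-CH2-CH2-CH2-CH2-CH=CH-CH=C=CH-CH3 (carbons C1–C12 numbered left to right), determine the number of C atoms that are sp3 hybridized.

5

C1: sp2
C2: sp2
C3: sp3 ✓
C4: sp3 ✓
C5: sp3 ✓
C6: sp3 ✓
C7: sp2
C8: sp2
C9: sp2
C10: sp
C11: sp2
C12: sp3 ✓
C3, C4, C5, C6, C12 → 5 sp3 carbons.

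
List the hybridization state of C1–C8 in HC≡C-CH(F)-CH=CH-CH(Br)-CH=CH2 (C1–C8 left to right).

C1: 2 σ bonds, plus two π bonds — 2 electron domains, sp.
C2 — 2 σ bonds, plus two π bonds. Steric number 2, so sp.
C3 — 4 σ bonds. Steric number 4, so sp3.
C4 has 3 σ bonds, plus one π bond: steric number 3 → sp2.
C5 — 3 σ bonds, plus one π bond. Steric number 3, so sp2.
C6: 4 σ bonds; 4 regions of electron density → sp3.
C7 is sp2: 3 σ bonds, plus one π bond, 3 electron-density regions.
C8: 3 σ bonds, plus one π bond — 3 electron domains, sp2.

C1 sp, C2 sp, C3 sp3, C4 sp2, C5 sp2, C6 sp3, C7 sp2, C8 sp2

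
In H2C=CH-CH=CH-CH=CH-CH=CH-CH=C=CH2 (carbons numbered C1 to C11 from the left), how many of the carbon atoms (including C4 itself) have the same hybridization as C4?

C4 is sp2 (one π bond).
C1: sp2 ✓
C2: sp2 ✓
C3: sp2 ✓
C4: sp2 ✓
C5: sp2 ✓
C6: sp2 ✓
C7: sp2 ✓
C8: sp2 ✓
C9: sp2 ✓
C10: sp
C11: sp2 ✓
10 carbons are sp2.

10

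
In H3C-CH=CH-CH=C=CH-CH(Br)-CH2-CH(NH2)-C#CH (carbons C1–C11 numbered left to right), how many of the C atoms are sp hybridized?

C1: sp3
C2: sp2
C3: sp2
C4: sp2
C5: sp ✓
C6: sp2
C7: sp3
C8: sp3
C9: sp3
C10: sp ✓
C11: sp ✓
C5, C10, C11 → 3 sp carbons.

3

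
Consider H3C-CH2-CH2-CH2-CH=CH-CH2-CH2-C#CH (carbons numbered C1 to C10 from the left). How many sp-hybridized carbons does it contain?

C1: sp3
C2: sp3
C3: sp3
C4: sp3
C5: sp2
C6: sp2
C7: sp3
C8: sp3
C9: sp ✓
C10: sp ✓
C9, C10 → 2 sp carbons.

2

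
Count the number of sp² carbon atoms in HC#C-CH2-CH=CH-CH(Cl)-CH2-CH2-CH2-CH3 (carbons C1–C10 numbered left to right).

2

C1: sp
C2: sp
C3: sp3
C4: sp2 ✓
C5: sp2 ✓
C6: sp3
C7: sp3
C8: sp3
C9: sp3
C10: sp3
C4, C5 → 2 sp2 carbons.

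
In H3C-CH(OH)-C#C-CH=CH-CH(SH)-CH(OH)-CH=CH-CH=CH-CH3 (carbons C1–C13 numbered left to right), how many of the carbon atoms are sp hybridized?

2

C1: sp3
C2: sp3
C3: sp ✓
C4: sp ✓
C5: sp2
C6: sp2
C7: sp3
C8: sp3
C9: sp2
C10: sp2
C11: sp2
C12: sp2
C13: sp3
C3, C4 → 2 sp carbons.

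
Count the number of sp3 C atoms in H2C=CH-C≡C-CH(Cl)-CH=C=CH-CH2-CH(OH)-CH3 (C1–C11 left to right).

4

C1: sp2
C2: sp2
C3: sp
C4: sp
C5: sp3 ✓
C6: sp2
C7: sp
C8: sp2
C9: sp3 ✓
C10: sp3 ✓
C11: sp3 ✓
C5, C9, C10, C11 → 4 sp3 carbons.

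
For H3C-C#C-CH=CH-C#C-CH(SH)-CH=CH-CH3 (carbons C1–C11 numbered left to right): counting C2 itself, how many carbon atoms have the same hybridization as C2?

4

C2 is sp (two π bonds).
C1: sp3
C2: sp ✓
C3: sp ✓
C4: sp2
C5: sp2
C6: sp ✓
C7: sp ✓
C8: sp3
C9: sp2
C10: sp2
C11: sp3
4 carbons are sp.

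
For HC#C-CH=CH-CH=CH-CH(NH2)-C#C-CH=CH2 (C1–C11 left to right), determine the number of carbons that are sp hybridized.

4

C1: sp ✓
C2: sp ✓
C3: sp2
C4: sp2
C5: sp2
C6: sp2
C7: sp3
C8: sp ✓
C9: sp ✓
C10: sp2
C11: sp2
C1, C2, C8, C9 → 4 sp carbons.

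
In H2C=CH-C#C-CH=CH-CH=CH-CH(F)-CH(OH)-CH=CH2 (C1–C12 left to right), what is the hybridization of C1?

C1 has 3 σ bonds, plus one π bond: steric number 3 → sp2.

sp2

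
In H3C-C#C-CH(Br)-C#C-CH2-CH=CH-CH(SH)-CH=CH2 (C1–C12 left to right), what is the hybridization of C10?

C10 (4 σ bonds) has steric number 4: sp3.

sp^3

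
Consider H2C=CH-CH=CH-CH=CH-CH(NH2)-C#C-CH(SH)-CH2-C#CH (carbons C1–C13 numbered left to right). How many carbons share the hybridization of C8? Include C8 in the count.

4

C8 is sp (two π bonds).
C1: sp2
C2: sp2
C3: sp2
C4: sp2
C5: sp2
C6: sp2
C7: sp3
C8: sp ✓
C9: sp ✓
C10: sp3
C11: sp3
C12: sp ✓
C13: sp ✓
4 carbons are sp.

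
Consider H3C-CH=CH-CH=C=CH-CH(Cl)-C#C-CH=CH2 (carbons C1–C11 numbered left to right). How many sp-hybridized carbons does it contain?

3

C1: sp3
C2: sp2
C3: sp2
C4: sp2
C5: sp ✓
C6: sp2
C7: sp3
C8: sp ✓
C9: sp ✓
C10: sp2
C11: sp2
C5, C8, C9 → 3 sp carbons.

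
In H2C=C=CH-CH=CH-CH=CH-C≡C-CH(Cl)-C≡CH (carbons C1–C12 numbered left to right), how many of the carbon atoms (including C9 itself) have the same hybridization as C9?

C9 is sp (two π bonds).
C1: sp2
C2: sp ✓
C3: sp2
C4: sp2
C5: sp2
C6: sp2
C7: sp2
C8: sp ✓
C9: sp ✓
C10: sp3
C11: sp ✓
C12: sp ✓
5 carbons are sp.

5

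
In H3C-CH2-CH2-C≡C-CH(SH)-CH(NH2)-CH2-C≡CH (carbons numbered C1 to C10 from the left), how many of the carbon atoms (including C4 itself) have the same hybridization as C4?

4

C4 is sp (two π bonds).
C1: sp3
C2: sp3
C3: sp3
C4: sp ✓
C5: sp ✓
C6: sp3
C7: sp3
C8: sp3
C9: sp ✓
C10: sp ✓
4 carbons are sp.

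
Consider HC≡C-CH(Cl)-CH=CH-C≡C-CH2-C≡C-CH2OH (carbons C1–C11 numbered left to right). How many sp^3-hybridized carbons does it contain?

C1: sp
C2: sp
C3: sp3 ✓
C4: sp2
C5: sp2
C6: sp
C7: sp
C8: sp3 ✓
C9: sp
C10: sp
C11: sp3 ✓
C3, C8, C11 → 3 sp3 carbons.

3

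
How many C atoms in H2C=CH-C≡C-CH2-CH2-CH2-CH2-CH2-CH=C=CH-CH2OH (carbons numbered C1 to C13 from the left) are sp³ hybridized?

C1: sp2
C2: sp2
C3: sp
C4: sp
C5: sp3 ✓
C6: sp3 ✓
C7: sp3 ✓
C8: sp3 ✓
C9: sp3 ✓
C10: sp2
C11: sp
C12: sp2
C13: sp3 ✓
C5, C6, C7, C8, C9, C13 → 6 sp3 carbons.

6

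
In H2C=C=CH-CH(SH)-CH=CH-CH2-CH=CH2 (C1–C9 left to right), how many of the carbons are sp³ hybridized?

2

C1: sp2
C2: sp
C3: sp2
C4: sp3 ✓
C5: sp2
C6: sp2
C7: sp3 ✓
C8: sp2
C9: sp2
C4, C7 → 2 sp3 carbons.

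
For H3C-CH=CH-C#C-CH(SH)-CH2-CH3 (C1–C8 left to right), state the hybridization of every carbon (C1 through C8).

C1 sp3, C2 sp2, C3 sp2, C4 sp, C5 sp, C6 sp3, C7 sp3, C8 sp3

C1 is sp3: 4 σ bonds, 4 electron-density regions.
C2: 3 σ bonds, plus one π bond — 3 electron domains, sp2.
C3 is sp2: 3 σ bonds, plus one π bond, 3 electron-density regions.
C4: 2 σ bonds, plus two π bonds — 2 electron domains, sp.
C5: 2 σ bonds, plus two π bonds; 2 regions of electron density → sp.
C6 (4 σ bonds) has steric number 4: sp3.
C7: 4 σ bonds; 4 regions of electron density → sp3.
C8: 4 σ bonds — 4 electron domains, sp3.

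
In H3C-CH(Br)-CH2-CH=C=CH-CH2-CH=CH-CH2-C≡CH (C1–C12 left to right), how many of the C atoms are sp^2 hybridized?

4

C1: sp3
C2: sp3
C3: sp3
C4: sp2 ✓
C5: sp
C6: sp2 ✓
C7: sp3
C8: sp2 ✓
C9: sp2 ✓
C10: sp3
C11: sp
C12: sp
C4, C6, C8, C9 → 4 sp2 carbons.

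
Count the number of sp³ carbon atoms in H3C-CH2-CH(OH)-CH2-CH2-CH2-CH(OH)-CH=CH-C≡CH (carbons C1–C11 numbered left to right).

C1: sp3 ✓
C2: sp3 ✓
C3: sp3 ✓
C4: sp3 ✓
C5: sp3 ✓
C6: sp3 ✓
C7: sp3 ✓
C8: sp2
C9: sp2
C10: sp
C11: sp
C1, C2, C3, C4, C5, C6, C7 → 7 sp3 carbons.

7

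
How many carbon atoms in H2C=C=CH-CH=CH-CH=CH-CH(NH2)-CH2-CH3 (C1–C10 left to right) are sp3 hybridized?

3

C1: sp2
C2: sp
C3: sp2
C4: sp2
C5: sp2
C6: sp2
C7: sp2
C8: sp3 ✓
C9: sp3 ✓
C10: sp3 ✓
C8, C9, C10 → 3 sp3 carbons.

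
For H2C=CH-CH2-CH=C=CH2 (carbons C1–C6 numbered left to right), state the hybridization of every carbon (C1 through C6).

C1 has 3 σ bonds, plus one π bond: steric number 3 → sp2.
C2: 3 σ bonds, plus one π bond — 3 electron domains, sp2.
C3 has 4 σ bonds: steric number 4 → sp3.
C4: 3 σ bonds, plus one π bond — 3 electron domains, sp2.
C5: 2 σ bonds, plus two π bonds — 2 electron domains, sp.
C6: 3 σ bonds, plus one π bond; 3 regions of electron density → sp2.

C1 sp2, C2 sp2, C3 sp3, C4 sp2, C5 sp, C6 sp2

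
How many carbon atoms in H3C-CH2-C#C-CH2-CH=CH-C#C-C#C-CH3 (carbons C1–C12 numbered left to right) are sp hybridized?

6

C1: sp3
C2: sp3
C3: sp ✓
C4: sp ✓
C5: sp3
C6: sp2
C7: sp2
C8: sp ✓
C9: sp ✓
C10: sp ✓
C11: sp ✓
C12: sp3
C3, C4, C8, C9, C10, C11 → 6 sp carbons.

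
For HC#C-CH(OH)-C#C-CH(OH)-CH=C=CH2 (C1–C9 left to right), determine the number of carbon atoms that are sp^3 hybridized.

C1: sp
C2: sp
C3: sp3 ✓
C4: sp
C5: sp
C6: sp3 ✓
C7: sp2
C8: sp
C9: sp2
C3, C6 → 2 sp3 carbons.

2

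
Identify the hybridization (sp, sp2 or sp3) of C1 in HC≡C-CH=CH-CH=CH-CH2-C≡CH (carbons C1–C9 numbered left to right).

sp

C1 has 2 σ bonds, plus two π bonds: steric number 2 → sp.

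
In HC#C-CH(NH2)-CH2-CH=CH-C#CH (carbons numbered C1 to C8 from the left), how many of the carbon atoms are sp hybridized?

C1: sp ✓
C2: sp ✓
C3: sp3
C4: sp3
C5: sp2
C6: sp2
C7: sp ✓
C8: sp ✓
C1, C2, C7, C8 → 4 sp carbons.

4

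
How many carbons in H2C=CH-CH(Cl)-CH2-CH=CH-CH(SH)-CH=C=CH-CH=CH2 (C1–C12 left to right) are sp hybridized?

C1: sp2
C2: sp2
C3: sp3
C4: sp3
C5: sp2
C6: sp2
C7: sp3
C8: sp2
C9: sp ✓
C10: sp2
C11: sp2
C12: sp2
C9 → 1 sp carbon.

1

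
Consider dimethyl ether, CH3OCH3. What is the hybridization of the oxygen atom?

sp³

Two σ bonds + two lone pairs = steric number 4 → sp3.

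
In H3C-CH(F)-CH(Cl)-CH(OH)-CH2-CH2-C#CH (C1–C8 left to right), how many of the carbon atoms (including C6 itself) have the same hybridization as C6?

C6 is sp3 (only σ bonds).
C1: sp3 ✓
C2: sp3 ✓
C3: sp3 ✓
C4: sp3 ✓
C5: sp3 ✓
C6: sp3 ✓
C7: sp
C8: sp
6 carbons are sp3.

6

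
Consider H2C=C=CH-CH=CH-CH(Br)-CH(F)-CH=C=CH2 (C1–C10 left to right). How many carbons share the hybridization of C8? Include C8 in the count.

C8 is sp2 (one π bond).
C1: sp2 ✓
C2: sp
C3: sp2 ✓
C4: sp2 ✓
C5: sp2 ✓
C6: sp3
C7: sp3
C8: sp2 ✓
C9: sp
C10: sp2 ✓
6 carbons are sp2.

6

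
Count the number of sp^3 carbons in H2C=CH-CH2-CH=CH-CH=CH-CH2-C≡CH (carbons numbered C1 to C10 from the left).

2

C1: sp2
C2: sp2
C3: sp3 ✓
C4: sp2
C5: sp2
C6: sp2
C7: sp2
C8: sp3 ✓
C9: sp
C10: sp
C3, C8 → 2 sp3 carbons.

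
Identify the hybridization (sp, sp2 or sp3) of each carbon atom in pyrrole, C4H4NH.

sp^2

Each carbon atom: 3 σ bonds, plus one π bond — 3 electron domains, sp2.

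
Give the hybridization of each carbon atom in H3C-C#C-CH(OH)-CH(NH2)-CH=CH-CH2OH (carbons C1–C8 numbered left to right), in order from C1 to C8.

C1 sp3, C2 sp, C3 sp, C4 sp3, C5 sp3, C6 sp2, C7 sp2, C8 sp3

C1: 4 σ bonds — 4 electron domains, sp3.
C2 carries 2 σ bonds, plus two π bonds, giving a steric number of 2, so it is sp.
C3 carries 2 σ bonds, plus two π bonds, giving a steric number of 2, so it is sp.
C4 carries 4 σ bonds, giving a steric number of 4, so it is sp3.
C5 (4 σ bonds) has steric number 4: sp3.
C6 is sp2: 3 σ bonds, plus one π bond, 3 electron-density regions.
C7 is sp2: 3 σ bonds, plus one π bond, 3 electron-density regions.
C8 has 4 σ bonds: steric number 4 → sp3.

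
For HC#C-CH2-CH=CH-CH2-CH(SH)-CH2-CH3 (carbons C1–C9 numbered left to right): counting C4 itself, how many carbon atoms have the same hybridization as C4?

2

C4 is sp2 (one π bond).
C1: sp
C2: sp
C3: sp3
C4: sp2 ✓
C5: sp2 ✓
C6: sp3
C7: sp3
C8: sp3
C9: sp3
2 carbons are sp2.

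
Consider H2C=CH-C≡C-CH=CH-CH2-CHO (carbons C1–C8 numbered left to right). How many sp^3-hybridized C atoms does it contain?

1

C1: sp2
C2: sp2
C3: sp
C4: sp
C5: sp2
C6: sp2
C7: sp3 ✓
C8: sp2
C7 → 1 sp3 carbon.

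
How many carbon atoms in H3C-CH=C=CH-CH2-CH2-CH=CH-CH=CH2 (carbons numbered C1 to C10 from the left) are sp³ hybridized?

3

C1: sp3 ✓
C2: sp2
C3: sp
C4: sp2
C5: sp3 ✓
C6: sp3 ✓
C7: sp2
C8: sp2
C9: sp2
C10: sp2
C1, C5, C6 → 3 sp3 carbons.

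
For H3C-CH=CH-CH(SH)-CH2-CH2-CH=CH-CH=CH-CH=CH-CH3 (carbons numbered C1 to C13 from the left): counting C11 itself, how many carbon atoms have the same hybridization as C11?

C11 is sp2 (one π bond).
C1: sp3
C2: sp2 ✓
C3: sp2 ✓
C4: sp3
C5: sp3
C6: sp3
C7: sp2 ✓
C8: sp2 ✓
C9: sp2 ✓
C10: sp2 ✓
C11: sp2 ✓
C12: sp2 ✓
C13: sp3
8 carbons are sp2.

8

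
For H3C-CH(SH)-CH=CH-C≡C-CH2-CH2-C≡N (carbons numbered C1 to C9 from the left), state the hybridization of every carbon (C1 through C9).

C1 — 4 σ bonds. Steric number 4, so sp3.
C2: 4 σ bonds — 4 electron domains, sp3.
C3 is sp2: 3 σ bonds, plus one π bond, 3 electron-density regions.
C4 has 3 σ bonds, plus one π bond: steric number 3 → sp2.
C5: 2 σ bonds, plus two π bonds; 2 regions of electron density → sp.
C6 is sp: 2 σ bonds, plus two π bonds, 2 electron-density regions.
C7 — 4 σ bonds. Steric number 4, so sp3.
C8 is sp3: 4 σ bonds, 4 electron-density regions.
C9: 2 σ bonds, plus two π bonds — 2 electron domains, sp.

C1 sp3, C2 sp3, C3 sp2, C4 sp2, C5 sp, C6 sp, C7 sp3, C8 sp3, C9 sp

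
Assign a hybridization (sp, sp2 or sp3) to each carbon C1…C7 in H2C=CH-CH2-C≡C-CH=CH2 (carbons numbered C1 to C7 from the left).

C1 — 3 σ bonds, plus one π bond. Steric number 3, so sp2.
C2 is sp2: 3 σ bonds, plus one π bond, 3 electron-density regions.
C3 is sp3: 4 σ bonds, 4 electron-density regions.
C4 carries 2 σ bonds, plus two π bonds, giving a steric number of 2, so it is sp.
C5 — 2 σ bonds, plus two π bonds. Steric number 2, so sp.
C6 — 3 σ bonds, plus one π bond. Steric number 3, so sp2.
C7 is sp2: 3 σ bonds, plus one π bond, 3 electron-density regions.

C1 sp2, C2 sp2, C3 sp3, C4 sp, C5 sp, C6 sp2, C7 sp2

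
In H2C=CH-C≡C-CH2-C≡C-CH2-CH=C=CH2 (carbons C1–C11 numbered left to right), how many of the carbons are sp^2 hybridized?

4

C1: sp2 ✓
C2: sp2 ✓
C3: sp
C4: sp
C5: sp3
C6: sp
C7: sp
C8: sp3
C9: sp2 ✓
C10: sp
C11: sp2 ✓
C1, C2, C9, C11 → 4 sp2 carbons.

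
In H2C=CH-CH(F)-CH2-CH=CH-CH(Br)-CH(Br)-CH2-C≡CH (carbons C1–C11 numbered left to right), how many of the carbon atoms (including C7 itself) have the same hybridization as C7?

C7 is sp3 (only σ bonds).
C1: sp2
C2: sp2
C3: sp3 ✓
C4: sp3 ✓
C5: sp2
C6: sp2
C7: sp3 ✓
C8: sp3 ✓
C9: sp3 ✓
C10: sp
C11: sp
5 carbons are sp3.

5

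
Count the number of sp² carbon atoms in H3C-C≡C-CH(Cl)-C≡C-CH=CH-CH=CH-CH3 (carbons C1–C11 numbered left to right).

4

C1: sp3
C2: sp
C3: sp
C4: sp3
C5: sp
C6: sp
C7: sp2 ✓
C8: sp2 ✓
C9: sp2 ✓
C10: sp2 ✓
C11: sp3
C7, C8, C9, C10 → 4 sp2 carbons.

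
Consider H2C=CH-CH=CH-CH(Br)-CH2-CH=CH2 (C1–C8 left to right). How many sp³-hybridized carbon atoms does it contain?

C1: sp2
C2: sp2
C3: sp2
C4: sp2
C5: sp3 ✓
C6: sp3 ✓
C7: sp2
C8: sp2
C5, C6 → 2 sp3 carbons.

2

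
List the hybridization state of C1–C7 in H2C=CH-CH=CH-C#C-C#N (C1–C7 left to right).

C1 sp2, C2 sp2, C3 sp2, C4 sp2, C5 sp, C6 sp, C7 sp

C1 has 3 σ bonds, plus one π bond: steric number 3 → sp2.
C2 carries 3 σ bonds, plus one π bond, giving a steric number of 3, so it is sp2.
C3 carries 3 σ bonds, plus one π bond, giving a steric number of 3, so it is sp2.
C4: 3 σ bonds, plus one π bond; 3 regions of electron density → sp2.
C5 carries 2 σ bonds, plus two π bonds, giving a steric number of 2, so it is sp.
C6: 2 σ bonds, plus two π bonds — 2 electron domains, sp.
C7 has 2 σ bonds, plus two π bonds: steric number 2 → sp.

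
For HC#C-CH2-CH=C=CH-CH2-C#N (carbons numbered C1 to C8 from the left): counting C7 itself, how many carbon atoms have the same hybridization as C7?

C7 is sp3 (only σ bonds).
C1: sp
C2: sp
C3: sp3 ✓
C4: sp2
C5: sp
C6: sp2
C7: sp3 ✓
C8: sp
2 carbons are sp3.

2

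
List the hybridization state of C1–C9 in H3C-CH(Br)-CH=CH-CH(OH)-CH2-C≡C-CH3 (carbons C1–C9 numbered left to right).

C1 sp3, C2 sp3, C3 sp2, C4 sp2, C5 sp3, C6 sp3, C7 sp, C8 sp, C9 sp3

C1: 4 σ bonds — 4 electron domains, sp3.
C2 carries 4 σ bonds, giving a steric number of 4, so it is sp3.
C3: 3 σ bonds, plus one π bond; 3 regions of electron density → sp2.
C4 has 3 σ bonds, plus one π bond: steric number 3 → sp2.
C5 — 4 σ bonds. Steric number 4, so sp3.
C6 carries 4 σ bonds, giving a steric number of 4, so it is sp3.
C7 carries 2 σ bonds, plus two π bonds, giving a steric number of 2, so it is sp.
C8: 2 σ bonds, plus two π bonds — 2 electron domains, sp.
C9: 4 σ bonds — 4 electron domains, sp3.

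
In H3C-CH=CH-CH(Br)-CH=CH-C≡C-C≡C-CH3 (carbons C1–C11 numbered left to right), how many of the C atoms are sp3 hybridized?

C1: sp3 ✓
C2: sp2
C3: sp2
C4: sp3 ✓
C5: sp2
C6: sp2
C7: sp
C8: sp
C9: sp
C10: sp
C11: sp3 ✓
C1, C4, C11 → 3 sp3 carbons.

3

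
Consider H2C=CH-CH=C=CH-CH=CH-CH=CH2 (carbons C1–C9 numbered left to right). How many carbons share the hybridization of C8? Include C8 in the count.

8

C8 is sp2 (one π bond).
C1: sp2 ✓
C2: sp2 ✓
C3: sp2 ✓
C4: sp
C5: sp2 ✓
C6: sp2 ✓
C7: sp2 ✓
C8: sp2 ✓
C9: sp2 ✓
8 carbons are sp2.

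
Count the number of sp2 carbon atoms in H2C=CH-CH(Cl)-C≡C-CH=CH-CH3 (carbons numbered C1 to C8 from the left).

C1: sp2 ✓
C2: sp2 ✓
C3: sp3
C4: sp
C5: sp
C6: sp2 ✓
C7: sp2 ✓
C8: sp3
C1, C2, C6, C7 → 4 sp2 carbons.

4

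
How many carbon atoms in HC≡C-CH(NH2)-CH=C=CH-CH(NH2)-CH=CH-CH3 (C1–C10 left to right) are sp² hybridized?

C1: sp
C2: sp
C3: sp3
C4: sp2 ✓
C5: sp
C6: sp2 ✓
C7: sp3
C8: sp2 ✓
C9: sp2 ✓
C10: sp3
C4, C6, C8, C9 → 4 sp2 carbons.

4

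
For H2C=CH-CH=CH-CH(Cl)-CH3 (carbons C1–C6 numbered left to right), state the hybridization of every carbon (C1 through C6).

C1 has 3 σ bonds, plus one π bond: steric number 3 → sp2.
C2 — 3 σ bonds, plus one π bond. Steric number 3, so sp2.
C3 (3 σ bonds, plus one π bond) has steric number 3: sp2.
C4 is sp2: 3 σ bonds, plus one π bond, 3 electron-density regions.
C5 is sp3: 4 σ bonds, 4 electron-density regions.
C6 carries 4 σ bonds, giving a steric number of 4, so it is sp3.

C1 sp2, C2 sp2, C3 sp2, C4 sp2, C5 sp3, C6 sp3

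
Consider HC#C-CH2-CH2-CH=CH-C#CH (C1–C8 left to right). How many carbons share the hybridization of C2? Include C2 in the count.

C2 is sp (two π bonds).
C1: sp ✓
C2: sp ✓
C3: sp3
C4: sp3
C5: sp2
C6: sp2
C7: sp ✓
C8: sp ✓
4 carbons are sp.

4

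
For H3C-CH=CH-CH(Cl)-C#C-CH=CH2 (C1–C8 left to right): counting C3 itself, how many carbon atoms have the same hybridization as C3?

C3 is sp2 (one π bond).
C1: sp3
C2: sp2 ✓
C3: sp2 ✓
C4: sp3
C5: sp
C6: sp
C7: sp2 ✓
C8: sp2 ✓
4 carbons are sp2.

4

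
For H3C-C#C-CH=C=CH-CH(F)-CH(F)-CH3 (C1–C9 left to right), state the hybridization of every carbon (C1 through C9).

C1 is sp3: 4 σ bonds, 4 electron-density regions.
C2: 2 σ bonds, plus two π bonds — 2 electron domains, sp.
C3: 2 σ bonds, plus two π bonds; 2 regions of electron density → sp.
C4 carries 3 σ bonds, plus one π bond, giving a steric number of 3, so it is sp2.
C5 carries 2 σ bonds, plus two π bonds, giving a steric number of 2, so it is sp.
C6: 3 σ bonds, plus one π bond; 3 regions of electron density → sp2.
C7 carries 4 σ bonds, giving a steric number of 4, so it is sp3.
C8 is sp3: 4 σ bonds, 4 electron-density regions.
C9 — 4 σ bonds. Steric number 4, so sp3.

C1 sp3, C2 sp, C3 sp, C4 sp2, C5 sp, C6 sp2, C7 sp3, C8 sp3, C9 sp3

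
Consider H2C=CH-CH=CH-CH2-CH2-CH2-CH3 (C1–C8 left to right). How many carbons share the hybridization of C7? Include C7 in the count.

C7 is sp3 (only σ bonds).
C1: sp2
C2: sp2
C3: sp2
C4: sp2
C5: sp3 ✓
C6: sp3 ✓
C7: sp3 ✓
C8: sp3 ✓
4 carbons are sp3.

4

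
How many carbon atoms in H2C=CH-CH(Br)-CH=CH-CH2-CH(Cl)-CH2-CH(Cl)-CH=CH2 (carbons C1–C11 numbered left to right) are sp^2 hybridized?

6

C1: sp2 ✓
C2: sp2 ✓
C3: sp3
C4: sp2 ✓
C5: sp2 ✓
C6: sp3
C7: sp3
C8: sp3
C9: sp3
C10: sp2 ✓
C11: sp2 ✓
C1, C2, C4, C5, C10, C11 → 6 sp2 carbons.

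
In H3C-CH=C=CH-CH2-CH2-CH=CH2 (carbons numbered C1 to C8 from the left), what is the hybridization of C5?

sp³

C5: 4 σ bonds — 4 electron domains, sp3.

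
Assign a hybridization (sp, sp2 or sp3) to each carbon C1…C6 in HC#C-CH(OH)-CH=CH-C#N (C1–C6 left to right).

C1 sp, C2 sp, C3 sp3, C4 sp2, C5 sp2, C6 sp

C1: 2 σ bonds, plus two π bonds; 2 regions of electron density → sp.
C2 — 2 σ bonds, plus two π bonds. Steric number 2, so sp.
C3: 4 σ bonds — 4 electron domains, sp3.
C4 is sp2: 3 σ bonds, plus one π bond, 3 electron-density regions.
C5 is sp2: 3 σ bonds, plus one π bond, 3 electron-density regions.
C6 — 2 σ bonds, plus two π bonds. Steric number 2, so sp.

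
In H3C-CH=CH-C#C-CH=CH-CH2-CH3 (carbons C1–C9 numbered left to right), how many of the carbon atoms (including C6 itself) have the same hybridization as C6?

C6 is sp2 (one π bond).
C1: sp3
C2: sp2 ✓
C3: sp2 ✓
C4: sp
C5: sp
C6: sp2 ✓
C7: sp2 ✓
C8: sp3
C9: sp3
4 carbons are sp2.

4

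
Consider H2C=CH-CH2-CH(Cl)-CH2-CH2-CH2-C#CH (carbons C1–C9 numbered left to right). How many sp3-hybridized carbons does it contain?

C1: sp2
C2: sp2
C3: sp3 ✓
C4: sp3 ✓
C5: sp3 ✓
C6: sp3 ✓
C7: sp3 ✓
C8: sp
C9: sp
C3, C4, C5, C6, C7 → 5 sp3 carbons.

5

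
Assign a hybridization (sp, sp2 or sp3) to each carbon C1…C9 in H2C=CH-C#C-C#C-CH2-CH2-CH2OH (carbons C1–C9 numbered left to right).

C1 sp2, C2 sp2, C3 sp, C4 sp, C5 sp, C6 sp, C7 sp3, C8 sp3, C9 sp3

C1 — 3 σ bonds, plus one π bond. Steric number 3, so sp2.
C2 carries 3 σ bonds, plus one π bond, giving a steric number of 3, so it is sp2.
C3 carries 2 σ bonds, plus two π bonds, giving a steric number of 2, so it is sp.
C4: 2 σ bonds, plus two π bonds — 2 electron domains, sp.
C5: 2 σ bonds, plus two π bonds — 2 electron domains, sp.
C6: 2 σ bonds, plus two π bonds — 2 electron domains, sp.
C7 has 4 σ bonds: steric number 4 → sp3.
C8 (4 σ bonds) has steric number 4: sp3.
C9 has 4 σ bonds: steric number 4 → sp3.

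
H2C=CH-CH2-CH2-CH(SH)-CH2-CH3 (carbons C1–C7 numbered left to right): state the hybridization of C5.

C5 (4 σ bonds) has steric number 4: sp3.

sp3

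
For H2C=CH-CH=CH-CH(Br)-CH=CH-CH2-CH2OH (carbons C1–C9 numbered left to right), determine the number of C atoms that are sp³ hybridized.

C1: sp2
C2: sp2
C3: sp2
C4: sp2
C5: sp3 ✓
C6: sp2
C7: sp2
C8: sp3 ✓
C9: sp3 ✓
C5, C8, C9 → 3 sp3 carbons.

3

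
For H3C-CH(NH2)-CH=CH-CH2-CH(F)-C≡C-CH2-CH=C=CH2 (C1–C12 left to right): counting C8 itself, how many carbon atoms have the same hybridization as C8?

3

C8 is sp (two π bonds).
C1: sp3
C2: sp3
C3: sp2
C4: sp2
C5: sp3
C6: sp3
C7: sp ✓
C8: sp ✓
C9: sp3
C10: sp2
C11: sp ✓
C12: sp2
3 carbons are sp.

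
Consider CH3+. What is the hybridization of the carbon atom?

Three σ bonds to H, empty p orbital → sp2, trigonal planar.

sp^2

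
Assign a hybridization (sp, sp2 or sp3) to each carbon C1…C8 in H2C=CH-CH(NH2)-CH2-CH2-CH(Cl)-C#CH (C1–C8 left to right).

C1 is sp2: 3 σ bonds, plus one π bond, 3 electron-density regions.
C2 has 3 σ bonds, plus one π bond: steric number 3 → sp2.
C3 (4 σ bonds) has steric number 4: sp3.
C4 (4 σ bonds) has steric number 4: sp3.
C5 carries 4 σ bonds, giving a steric number of 4, so it is sp3.
C6 (4 σ bonds) has steric number 4: sp3.
C7: 2 σ bonds, plus two π bonds — 2 electron domains, sp.
C8 carries 2 σ bonds, plus two π bonds, giving a steric number of 2, so it is sp.

C1 sp2, C2 sp2, C3 sp3, C4 sp3, C5 sp3, C6 sp3, C7 sp, C8 sp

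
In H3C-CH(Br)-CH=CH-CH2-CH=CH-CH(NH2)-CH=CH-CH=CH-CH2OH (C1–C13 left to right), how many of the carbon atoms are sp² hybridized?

C1: sp3
C2: sp3
C3: sp2 ✓
C4: sp2 ✓
C5: sp3
C6: sp2 ✓
C7: sp2 ✓
C8: sp3
C9: sp2 ✓
C10: sp2 ✓
C11: sp2 ✓
C12: sp2 ✓
C13: sp3
C3, C4, C6, C7, C9, C10, C11, C12 → 8 sp2 carbons.

8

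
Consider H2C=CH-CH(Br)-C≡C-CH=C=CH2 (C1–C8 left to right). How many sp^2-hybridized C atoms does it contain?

C1: sp2 ✓
C2: sp2 ✓
C3: sp3
C4: sp
C5: sp
C6: sp2 ✓
C7: sp
C8: sp2 ✓
C1, C2, C6, C8 → 4 sp2 carbons.

4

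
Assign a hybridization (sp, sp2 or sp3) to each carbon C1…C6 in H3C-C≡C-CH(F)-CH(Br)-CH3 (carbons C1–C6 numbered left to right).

C1 sp3, C2 sp, C3 sp, C4 sp3, C5 sp3, C6 sp3

C1 (4 σ bonds) has steric number 4: sp3.
C2: 2 σ bonds, plus two π bonds — 2 electron domains, sp.
C3 is sp: 2 σ bonds, plus two π bonds, 2 electron-density regions.
C4 — 4 σ bonds. Steric number 4, so sp3.
C5: 4 σ bonds; 4 regions of electron density → sp3.
C6 has 4 σ bonds: steric number 4 → sp3.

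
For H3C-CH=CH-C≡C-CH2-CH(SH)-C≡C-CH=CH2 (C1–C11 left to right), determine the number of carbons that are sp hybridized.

C1: sp3
C2: sp2
C3: sp2
C4: sp ✓
C5: sp ✓
C6: sp3
C7: sp3
C8: sp ✓
C9: sp ✓
C10: sp2
C11: sp2
C4, C5, C8, C9 → 4 sp carbons.

4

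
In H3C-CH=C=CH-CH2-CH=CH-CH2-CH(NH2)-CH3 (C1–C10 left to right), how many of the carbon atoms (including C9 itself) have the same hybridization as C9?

C9 is sp3 (only σ bonds).
C1: sp3 ✓
C2: sp2
C3: sp
C4: sp2
C5: sp3 ✓
C6: sp2
C7: sp2
C8: sp3 ✓
C9: sp3 ✓
C10: sp3 ✓
5 carbons are sp3.

5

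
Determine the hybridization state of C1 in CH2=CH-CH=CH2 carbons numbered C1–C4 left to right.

C1: 3 σ bonds, plus one π bond — 3 electron domains, sp2.

sp2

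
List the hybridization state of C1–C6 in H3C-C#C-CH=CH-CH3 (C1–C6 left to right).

C1 (4 σ bonds) has steric number 4: sp3.
C2: 2 σ bonds, plus two π bonds; 2 regions of electron density → sp.
C3 is sp: 2 σ bonds, plus two π bonds, 2 electron-density regions.
C4: 3 σ bonds, plus one π bond; 3 regions of electron density → sp2.
C5: 3 σ bonds, plus one π bond; 3 regions of electron density → sp2.
C6: 4 σ bonds; 4 regions of electron density → sp3.

C1 sp3, C2 sp, C3 sp, C4 sp2, C5 sp2, C6 sp3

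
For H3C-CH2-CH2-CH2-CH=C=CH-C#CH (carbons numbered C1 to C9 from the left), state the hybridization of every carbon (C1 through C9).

C1 sp3, C2 sp3, C3 sp3, C4 sp3, C5 sp2, C6 sp, C7 sp2, C8 sp, C9 sp

C1 has 4 σ bonds: steric number 4 → sp3.
C2 — 4 σ bonds. Steric number 4, so sp3.
C3 — 4 σ bonds. Steric number 4, so sp3.
C4 has 4 σ bonds: steric number 4 → sp3.
C5: 3 σ bonds, plus one π bond — 3 electron domains, sp2.
C6: 2 σ bonds, plus two π bonds — 2 electron domains, sp.
C7 has 3 σ bonds, plus one π bond: steric number 3 → sp2.
C8 — 2 σ bonds, plus two π bonds. Steric number 2, so sp.
C9 has 2 σ bonds, plus two π bonds: steric number 2 → sp.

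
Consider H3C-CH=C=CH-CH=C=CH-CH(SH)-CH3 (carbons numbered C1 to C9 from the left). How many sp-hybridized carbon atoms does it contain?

2

C1: sp3
C2: sp2
C3: sp ✓
C4: sp2
C5: sp2
C6: sp ✓
C7: sp2
C8: sp3
C9: sp3
C3, C6 → 2 sp carbons.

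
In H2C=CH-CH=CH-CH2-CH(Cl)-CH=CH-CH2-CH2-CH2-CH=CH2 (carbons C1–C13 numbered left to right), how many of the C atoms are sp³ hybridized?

C1: sp2
C2: sp2
C3: sp2
C4: sp2
C5: sp3 ✓
C6: sp3 ✓
C7: sp2
C8: sp2
C9: sp3 ✓
C10: sp3 ✓
C11: sp3 ✓
C12: sp2
C13: sp2
C5, C6, C9, C10, C11 → 5 sp3 carbons.

5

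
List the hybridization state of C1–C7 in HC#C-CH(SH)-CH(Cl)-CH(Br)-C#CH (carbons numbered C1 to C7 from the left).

C1 sp, C2 sp, C3 sp3, C4 sp3, C5 sp3, C6 sp, C7 sp

C1 has 2 σ bonds, plus two π bonds: steric number 2 → sp.
C2 carries 2 σ bonds, plus two π bonds, giving a steric number of 2, so it is sp.
C3 carries 4 σ bonds, giving a steric number of 4, so it is sp3.
C4 carries 4 σ bonds, giving a steric number of 4, so it is sp3.
C5: 4 σ bonds — 4 electron domains, sp3.
C6 has 2 σ bonds, plus two π bonds: steric number 2 → sp.
C7 (2 σ bonds, plus two π bonds) has steric number 2: sp.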